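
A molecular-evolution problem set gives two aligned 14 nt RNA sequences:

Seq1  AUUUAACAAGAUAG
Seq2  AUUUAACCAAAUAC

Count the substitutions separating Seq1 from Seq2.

3

Mismatches occur at site 8 (A↔C), site 10 (G↔A), site 14 (G↔C).
That gives 3 mismatches out of 14 aligned sites, so the Hamming distance is 3.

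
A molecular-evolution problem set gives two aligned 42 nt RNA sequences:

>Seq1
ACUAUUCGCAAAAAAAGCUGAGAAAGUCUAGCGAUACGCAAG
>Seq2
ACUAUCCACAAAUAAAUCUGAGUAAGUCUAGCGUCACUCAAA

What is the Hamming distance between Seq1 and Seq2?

9

Mismatches occur at site 6 (U/C), site 8 (G/A), site 13 (A/U), site 17 (G/U), site 23 (A/U), site 34 (A/U), site 35 (U/C), site 38 (G/U), site 42 (G/A).
That gives 9 mismatches out of 42 aligned sites, so the Hamming distance is 9.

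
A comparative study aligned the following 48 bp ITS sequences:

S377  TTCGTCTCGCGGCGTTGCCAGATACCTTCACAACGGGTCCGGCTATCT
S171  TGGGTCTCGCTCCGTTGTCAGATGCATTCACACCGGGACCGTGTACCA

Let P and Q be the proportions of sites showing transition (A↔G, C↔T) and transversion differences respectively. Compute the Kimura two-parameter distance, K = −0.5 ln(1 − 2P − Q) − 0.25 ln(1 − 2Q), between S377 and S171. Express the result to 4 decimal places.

Differing sites — 2:T/G (Tv); 3:C/G (Tv); 11:G/T (Tv); 12:G/C (Tv); 18:C/T (Ti); 24:A/G (Ti); 26:C/A (Tv); 33:A/C (Tv); 38:T/A (Tv); 42:G/T (Tv); 43:C/G (Tv); 46:T/C (Ti); 48:T/A (Tv).
Of the 13 differences, 3 transitions and 10 transversions over 48 sites: P = 3/48 = 0.062500, Q = 10/48 = 0.208333.
d = −0.5·ln(0.666667) − 0.25·ln(0.583334) = −0.5·(-0.405465) − 0.25·(-0.538995) = 0.3375.

0.3375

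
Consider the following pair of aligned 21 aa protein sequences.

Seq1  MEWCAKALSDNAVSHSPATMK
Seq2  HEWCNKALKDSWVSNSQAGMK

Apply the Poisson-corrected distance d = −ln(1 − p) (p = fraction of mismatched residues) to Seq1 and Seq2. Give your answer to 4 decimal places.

0.4796

The sequences differ at positions 1 (M/H), 5 (A/N), 9 (S/K), 11 (N/S), 12 (A/W), 15 (H/N), 17 (P/Q), 19 (T/G).
p = 8/21 = 0.380952.
d = −ln(1 − 0.380952) = −ln(0.619048) = 0.4796.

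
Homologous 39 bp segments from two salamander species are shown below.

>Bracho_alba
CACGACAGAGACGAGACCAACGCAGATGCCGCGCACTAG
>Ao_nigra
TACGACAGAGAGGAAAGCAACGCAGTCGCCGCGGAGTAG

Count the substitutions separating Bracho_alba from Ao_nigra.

Mismatches occur at site 1 (C→T), site 12 (C→G), site 15 (G→A), site 17 (C→G), site 26 (A→T), site 27 (T→C), site 34 (C→G), site 36 (C→G).
That gives 8 mismatches out of 39 aligned sites, so the Hamming distance is 8.

8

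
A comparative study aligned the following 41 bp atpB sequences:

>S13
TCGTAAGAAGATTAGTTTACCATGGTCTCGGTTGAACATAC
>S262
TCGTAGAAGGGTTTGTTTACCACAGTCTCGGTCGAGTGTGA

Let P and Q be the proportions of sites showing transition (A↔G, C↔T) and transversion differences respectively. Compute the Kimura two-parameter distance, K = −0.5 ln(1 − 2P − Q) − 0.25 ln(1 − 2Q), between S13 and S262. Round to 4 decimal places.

The sequences differ at positions 6 (A/G, transition), 7 (G/A, transition), 9 (A/G, transition), 11 (A/G, transition), 14 (A/T, transversion), 23 (T/C, transition), 24 (G/A, transition), 33 (T/C, transition), 36 (A/G, transition), 37 (C/T, transition), 38 (A/G, transition), 40 (A/G, transition), 41 (C/A, transversion).
Of the 13 differences, 11 transitions and 2 transversions over 41 sites: P = 11/41 = 0.268293, Q = 2/41 = 0.048780.
d = −0.5·ln(0.414634) − 0.25·ln(0.902440) = −0.5·(-0.880359) − 0.25·(-0.102653) = 0.4658.

0.4658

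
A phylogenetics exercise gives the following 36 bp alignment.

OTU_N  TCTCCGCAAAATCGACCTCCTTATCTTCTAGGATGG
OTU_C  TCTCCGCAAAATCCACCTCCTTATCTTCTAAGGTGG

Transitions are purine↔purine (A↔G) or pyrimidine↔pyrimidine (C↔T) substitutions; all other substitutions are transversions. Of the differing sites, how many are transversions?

Mismatches occur at site 14 (G/C, transversion), site 31 (G/A, transition), site 33 (A/G, transition).
Of the 3 differences, 2 transitions and 1 transversion, so the answer is 1.

1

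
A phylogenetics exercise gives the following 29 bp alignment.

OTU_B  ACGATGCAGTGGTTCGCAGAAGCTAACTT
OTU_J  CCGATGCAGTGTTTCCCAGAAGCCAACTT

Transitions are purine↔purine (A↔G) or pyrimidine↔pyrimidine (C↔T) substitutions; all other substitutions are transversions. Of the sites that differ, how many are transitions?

The sequences differ at positions 1 (A/C, transversion), 12 (G/T, transversion), 16 (G/C, transversion), 24 (T/C, transition).
Of the 4 differences, 1 transition and 3 transversions, so the answer is 1.

1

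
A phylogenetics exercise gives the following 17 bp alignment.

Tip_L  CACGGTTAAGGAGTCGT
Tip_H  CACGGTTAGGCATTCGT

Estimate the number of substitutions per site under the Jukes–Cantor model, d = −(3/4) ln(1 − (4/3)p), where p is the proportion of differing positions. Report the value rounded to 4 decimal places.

Mismatches occur at site 9 (A→G), site 11 (G→C), site 13 (G→T).
p = 3/17 = 0.176471.
d = −0.75 · ln(1 − (4/3)·0.176471) = −0.75 · ln(0.764705) = −0.75 · (-0.268265) = 0.2012.

0.2012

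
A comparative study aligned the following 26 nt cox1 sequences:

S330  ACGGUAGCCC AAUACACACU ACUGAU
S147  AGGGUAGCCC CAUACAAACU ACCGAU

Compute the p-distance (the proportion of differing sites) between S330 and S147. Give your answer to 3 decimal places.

0.154

Mismatches occur at site 2 (C↔G), site 11 (A↔C), site 17 (C↔A), site 23 (U↔C).
There are 4 differences over 26 sites, so p = 4/26 = 0.154.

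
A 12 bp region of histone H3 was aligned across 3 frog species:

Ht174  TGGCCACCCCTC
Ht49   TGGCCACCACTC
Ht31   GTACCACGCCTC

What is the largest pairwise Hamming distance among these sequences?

Pairwise Hamming distances:
  Ht174 vs Ht49: 1
  Ht174 vs Ht31: 4
  Ht49 vs Ht31: 5
The largest is 5, between Ht49 and Ht31.

5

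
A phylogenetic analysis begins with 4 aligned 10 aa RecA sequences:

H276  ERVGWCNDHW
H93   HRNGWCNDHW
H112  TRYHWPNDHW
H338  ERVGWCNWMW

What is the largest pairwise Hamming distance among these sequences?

6

Pairwise Hamming distances:
  H276 vs H93: 2
  H276 vs H112: 4
  H276 vs H338: 2
  H93 vs H112: 4
  H93 vs H338: 4
  H112 vs H338: 6
The largest is 6, between H112 and H338.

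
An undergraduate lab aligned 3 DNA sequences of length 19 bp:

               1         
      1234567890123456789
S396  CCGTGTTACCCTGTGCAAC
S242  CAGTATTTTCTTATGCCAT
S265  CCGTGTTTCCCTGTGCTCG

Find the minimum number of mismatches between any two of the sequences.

4

Pairwise Hamming distances:
  S396 vs S242: 8
  S396 vs S265: 4
  S242 vs S265: 8
The smallest is 4, between S396 and S265.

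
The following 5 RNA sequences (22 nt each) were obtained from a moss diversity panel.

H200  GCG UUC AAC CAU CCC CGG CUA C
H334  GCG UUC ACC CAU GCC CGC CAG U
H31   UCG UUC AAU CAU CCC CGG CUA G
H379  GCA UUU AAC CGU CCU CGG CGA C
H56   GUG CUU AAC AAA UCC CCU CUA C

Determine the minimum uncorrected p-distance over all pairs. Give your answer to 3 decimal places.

Pairwise Hamming distances:
  H200 vs H334: 6
  H200 vs H31: 3
  H200 vs H379: 5
  H200 vs H56: 8
  H334 vs H31: 8
  H334 vs H379: 10
  H334 vs H56: 12
  H31 vs H379: 8
  H31 vs H56: 11
  H379 vs H56: 11
The smallest is 3 mismatches, between H200 and H31; p = 3/22 = 0.136.

0.136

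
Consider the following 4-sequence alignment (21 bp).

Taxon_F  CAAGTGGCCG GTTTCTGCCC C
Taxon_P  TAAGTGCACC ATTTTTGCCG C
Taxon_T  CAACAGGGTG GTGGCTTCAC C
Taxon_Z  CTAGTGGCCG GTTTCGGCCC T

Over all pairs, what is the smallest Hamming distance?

3

Pairwise Hamming distances:
  Taxon_F vs Taxon_P: 7
  Taxon_F vs Taxon_T: 8
  Taxon_F vs Taxon_Z: 3
  Taxon_P vs Taxon_T: 14
  Taxon_P vs Taxon_Z: 10
  Taxon_T vs Taxon_Z: 11
The smallest is 3, between Taxon_F and Taxon_Z.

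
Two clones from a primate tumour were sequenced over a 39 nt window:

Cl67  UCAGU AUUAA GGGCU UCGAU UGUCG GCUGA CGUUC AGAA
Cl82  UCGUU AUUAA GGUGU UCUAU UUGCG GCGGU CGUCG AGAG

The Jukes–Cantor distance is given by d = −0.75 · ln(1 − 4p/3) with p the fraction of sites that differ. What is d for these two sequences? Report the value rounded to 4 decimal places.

0.3961

Mismatches occur at site 3 (A/G), site 4 (G/U), site 13 (G/U), site 14 (C/G), site 18 (G/U), site 22 (G/U), site 23 (U/G), site 28 (U/G), site 30 (A/U), site 34 (U/C), site 35 (C/G), site 39 (A/G).
p = 12/39 = 0.307692.
d = −0.75 · ln(1 − (4/3)·0.307692) = −0.75 · ln(0.589744) = −0.75 · (-0.528067) = 0.3961.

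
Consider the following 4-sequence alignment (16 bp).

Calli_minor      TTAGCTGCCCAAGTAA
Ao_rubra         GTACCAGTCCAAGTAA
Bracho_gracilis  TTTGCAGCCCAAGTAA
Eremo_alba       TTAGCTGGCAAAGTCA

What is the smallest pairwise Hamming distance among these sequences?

2

Pairwise Hamming distances:
  Calli_minor vs Ao_rubra: 4
  Calli_minor vs Bracho_gracilis: 2
  Calli_minor vs Eremo_alba: 3
  Ao_rubra vs Bracho_gracilis: 4
  Ao_rubra vs Eremo_alba: 6
  Bracho_gracilis vs Eremo_alba: 5
The smallest is 2, between Calli_minor and Bracho_gracilis.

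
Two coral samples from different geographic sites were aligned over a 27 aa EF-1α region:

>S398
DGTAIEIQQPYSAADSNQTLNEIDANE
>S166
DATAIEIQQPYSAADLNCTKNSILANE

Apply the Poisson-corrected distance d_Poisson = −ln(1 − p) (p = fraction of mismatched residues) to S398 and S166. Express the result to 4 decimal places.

0.2513

The sequences differ at positions 2 (G/A), 16 (S/L), 18 (Q/C), 20 (L/K), 22 (E/S), 24 (D/L).
p = 6/27 = 0.222222.
d = −ln(1 − 0.222222) = −ln(0.777778) = 0.2513.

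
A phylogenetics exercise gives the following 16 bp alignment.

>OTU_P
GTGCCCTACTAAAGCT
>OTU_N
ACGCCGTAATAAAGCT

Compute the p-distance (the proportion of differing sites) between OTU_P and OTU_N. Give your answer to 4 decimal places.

Differing sites — 1:G/A; 2:T/C; 6:C/G; 9:C/A.
There are 4 differences over 16 sites, so p = 4/16 = 0.2500.

0.2500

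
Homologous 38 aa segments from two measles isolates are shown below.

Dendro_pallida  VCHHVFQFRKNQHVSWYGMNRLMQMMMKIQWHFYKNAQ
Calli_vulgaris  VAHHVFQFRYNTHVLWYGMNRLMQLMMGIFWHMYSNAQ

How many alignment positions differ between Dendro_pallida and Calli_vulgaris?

Mismatches occur at site 2 (C/A), site 10 (K/Y), site 12 (Q/T), site 15 (S/L), site 25 (M/L), site 28 (K/G), site 30 (Q/F), site 33 (F/M), site 35 (K/S).
That gives 9 mismatches out of 38 aligned sites, so the Hamming distance is 9.

9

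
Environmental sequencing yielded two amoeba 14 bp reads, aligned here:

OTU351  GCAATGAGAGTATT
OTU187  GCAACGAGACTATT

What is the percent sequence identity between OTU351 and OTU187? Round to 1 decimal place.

The sequences differ at positions 5 (T/C), 10 (G/C).
12 of the 14 sites match, so the percent identity is 12/14 × 100 = 85.7%.

85.7%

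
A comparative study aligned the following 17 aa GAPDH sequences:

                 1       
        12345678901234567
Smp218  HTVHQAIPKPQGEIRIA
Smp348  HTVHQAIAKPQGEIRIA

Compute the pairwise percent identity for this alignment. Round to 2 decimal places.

94.12%

The sequences differ at position 8 (P/A).
16 of the 17 sites match, so the percent identity is 16/17 × 100 = 94.12%.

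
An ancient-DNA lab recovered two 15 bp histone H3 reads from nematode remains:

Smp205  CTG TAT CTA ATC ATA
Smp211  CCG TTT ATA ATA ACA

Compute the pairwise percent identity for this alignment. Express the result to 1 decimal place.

The sequences differ at positions 2 (T/C), 5 (A/T), 7 (C/A), 12 (C/A), 14 (T/C).
10 of the 15 sites match, so the percent identity is 10/15 × 100 = 66.7%.

66.7%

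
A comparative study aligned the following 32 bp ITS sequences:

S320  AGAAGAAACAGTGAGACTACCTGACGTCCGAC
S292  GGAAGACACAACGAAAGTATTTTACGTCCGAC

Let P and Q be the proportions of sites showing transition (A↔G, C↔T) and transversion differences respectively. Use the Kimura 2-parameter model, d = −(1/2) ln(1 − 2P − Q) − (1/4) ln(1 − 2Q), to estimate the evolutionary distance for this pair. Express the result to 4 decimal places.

0.3682

The sequences differ at positions 1 (A/G, transition), 7 (A/C, transversion), 11 (G/A, transition), 12 (T/C, transition), 15 (G/A, transition), 17 (C/G, transversion), 20 (C/T, transition), 21 (C/T, transition), 23 (G/T, transversion).
Of the 9 differences, 6 transitions and 3 transversions over 32 sites: P = 6/32 = 0.187500, Q = 3/32 = 0.093750.
d = −0.5·ln(0.531250) − 0.25·ln(0.812500) = −0.5·(-0.632523) − 0.25·(-0.207639) = 0.3682.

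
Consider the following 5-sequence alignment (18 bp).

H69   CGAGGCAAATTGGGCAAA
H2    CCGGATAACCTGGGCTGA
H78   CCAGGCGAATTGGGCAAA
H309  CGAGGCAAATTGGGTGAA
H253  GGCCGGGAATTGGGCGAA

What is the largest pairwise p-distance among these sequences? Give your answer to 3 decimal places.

Pairwise Hamming distances:
  H69 vs H2: 8
  H69 vs H78: 2
  H69 vs H309: 2
  H69 vs H253: 6
  H2 vs H78: 8
  H2 vs H309: 9
  H2 vs H253: 11
  H78 vs H309: 4
  H78 vs H253: 6
  H309 vs H253: 6
The largest is 11 mismatches, between H2 and H253; p = 11/18 = 0.611.

0.611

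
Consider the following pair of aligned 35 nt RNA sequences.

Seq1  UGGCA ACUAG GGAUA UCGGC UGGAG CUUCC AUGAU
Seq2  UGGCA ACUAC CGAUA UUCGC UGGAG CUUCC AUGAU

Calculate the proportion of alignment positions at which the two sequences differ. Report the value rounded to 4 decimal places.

0.1143

Differing sites — 10:G/C; 11:G/C; 17:C/U; 18:G/C.
There are 4 differences over 35 sites, so p = 4/35 = 0.1143.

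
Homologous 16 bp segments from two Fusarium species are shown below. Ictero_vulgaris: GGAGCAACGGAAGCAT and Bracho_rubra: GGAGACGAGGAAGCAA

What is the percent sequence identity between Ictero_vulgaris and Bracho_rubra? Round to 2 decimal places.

68.75%

The sequences differ at positions 5 (C/A), 6 (A/C), 7 (A/G), 8 (C/A), 16 (T/A).
11 of the 16 sites match, so the percent identity is 11/16 × 100 = 68.75%.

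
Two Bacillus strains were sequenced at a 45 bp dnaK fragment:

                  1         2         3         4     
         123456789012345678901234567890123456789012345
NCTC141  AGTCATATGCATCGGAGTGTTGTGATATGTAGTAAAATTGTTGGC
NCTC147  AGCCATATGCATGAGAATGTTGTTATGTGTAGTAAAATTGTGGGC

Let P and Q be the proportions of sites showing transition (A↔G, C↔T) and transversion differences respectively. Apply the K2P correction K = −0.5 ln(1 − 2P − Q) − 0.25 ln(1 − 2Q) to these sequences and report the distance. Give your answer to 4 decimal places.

The sequences differ at positions 3 (T/C, transition), 13 (C/G, transversion), 14 (G/A, transition), 17 (G/A, transition), 24 (G/T, transversion), 27 (A/G, transition), 42 (T/G, transversion).
Of the 7 differences, 4 transitions and 3 transversions over 45 sites: P = 4/45 = 0.088889, Q = 3/45 = 0.066667.
d = −0.5·ln(0.755555) − 0.25·ln(0.866666) = −0.5·(-0.280303) − 0.25·(-0.143102) = 0.1759.

0.1759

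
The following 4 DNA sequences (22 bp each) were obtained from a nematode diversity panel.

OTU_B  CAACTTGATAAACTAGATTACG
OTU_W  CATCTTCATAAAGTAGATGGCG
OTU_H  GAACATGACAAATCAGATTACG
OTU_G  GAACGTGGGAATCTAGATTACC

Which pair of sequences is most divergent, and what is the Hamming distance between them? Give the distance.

Pairwise Hamming distances:
  OTU_B vs OTU_W: 5
  OTU_B vs OTU_H: 5
  OTU_B vs OTU_G: 6
  OTU_W vs OTU_H: 9
  OTU_W vs OTU_G: 11
  OTU_H vs OTU_G: 7
The largest is 11, between OTU_W and OTU_G.

11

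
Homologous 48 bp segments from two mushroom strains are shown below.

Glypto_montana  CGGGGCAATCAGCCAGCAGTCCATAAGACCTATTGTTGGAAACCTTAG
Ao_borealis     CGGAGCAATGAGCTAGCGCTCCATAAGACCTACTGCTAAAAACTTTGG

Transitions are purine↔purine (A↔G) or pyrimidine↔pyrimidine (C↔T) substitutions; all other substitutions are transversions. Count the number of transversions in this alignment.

Differing sites — 4:G/A (Ti); 10:C/G (Tv); 14:C/T (Ti); 18:A/G (Ti); 19:G/C (Tv); 33:T/C (Ti); 36:T/C (Ti); 38:G/A (Ti); 39:G/A (Ti); 44:C/T (Ti); 47:A/G (Ti).
Of the 11 differences, 9 transitions and 2 transversions, so the answer is 2.

2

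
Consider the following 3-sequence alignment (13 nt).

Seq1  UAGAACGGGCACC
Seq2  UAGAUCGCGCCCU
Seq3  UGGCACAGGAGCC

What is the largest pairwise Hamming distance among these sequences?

Pairwise Hamming distances:
  Seq1 vs Seq2: 4
  Seq1 vs Seq3: 5
  Seq2 vs Seq3: 8
The largest is 8, between Seq2 and Seq3.

8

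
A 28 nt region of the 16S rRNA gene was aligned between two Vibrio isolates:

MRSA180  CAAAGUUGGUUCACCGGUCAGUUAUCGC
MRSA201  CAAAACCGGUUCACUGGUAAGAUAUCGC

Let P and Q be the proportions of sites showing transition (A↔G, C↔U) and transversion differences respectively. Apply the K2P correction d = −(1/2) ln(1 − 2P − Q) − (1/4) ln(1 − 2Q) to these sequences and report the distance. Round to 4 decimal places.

0.2595

Mismatches occur at site 5 (G→A, transition), site 6 (U→C, transition), site 7 (U→C, transition), site 15 (C→U, transition), site 19 (C→A, transversion), site 22 (U→A, transversion).
Of the 6 differences, 4 transitions and 2 transversions over 28 sites: P = 4/28 = 0.142857, Q = 2/28 = 0.071429.
d = −0.5·ln(0.642857) − 0.25·ln(0.857142) = −0.5·(-0.441833) − 0.25·(-0.154152) = 0.2595.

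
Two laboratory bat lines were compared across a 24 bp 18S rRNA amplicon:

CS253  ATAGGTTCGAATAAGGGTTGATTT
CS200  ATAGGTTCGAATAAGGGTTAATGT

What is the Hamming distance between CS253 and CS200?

Mismatches occur at site 20 (G→A), site 23 (T→G).
That gives 2 mismatches out of 24 aligned sites, so the Hamming distance is 2.

2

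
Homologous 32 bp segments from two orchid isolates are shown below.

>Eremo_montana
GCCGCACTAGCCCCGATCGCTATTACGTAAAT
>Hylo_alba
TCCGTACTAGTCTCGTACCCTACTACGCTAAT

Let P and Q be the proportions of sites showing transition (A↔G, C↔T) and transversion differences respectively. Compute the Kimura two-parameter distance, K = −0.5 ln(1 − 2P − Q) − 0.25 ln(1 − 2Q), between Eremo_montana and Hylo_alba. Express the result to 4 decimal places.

0.4099

Mismatches occur at site 1 (G→T, transversion), site 5 (C→T, transition), site 11 (C→T, transition), site 13 (C→T, transition), site 16 (A→T, transversion), site 17 (T→A, transversion), site 19 (G→C, transversion), site 23 (T→C, transition), site 28 (T→C, transition), site 29 (A→T, transversion).
Of the 10 differences, 5 transitions and 5 transversions over 32 sites: P = 5/32 = 0.156250, Q = 5/32 = 0.156250.
d = −0.5·ln(0.531250) − 0.25·ln(0.687500) = −0.5·(-0.632523) − 0.25·(-0.374693) = 0.4099.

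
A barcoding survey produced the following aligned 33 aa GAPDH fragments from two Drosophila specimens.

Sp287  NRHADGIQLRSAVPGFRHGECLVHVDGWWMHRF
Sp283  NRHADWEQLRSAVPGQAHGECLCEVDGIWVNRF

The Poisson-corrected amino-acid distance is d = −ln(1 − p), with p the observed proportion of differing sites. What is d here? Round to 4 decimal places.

Differing sites — 6:G/W; 7:I/E; 16:F/Q; 17:R/A; 23:V/C; 24:H/E; 28:W/I; 30:M/V; 31:H/N.
p = 9/33 = 0.272727.
d = −ln(1 − 0.272727) = −ln(0.727273) = 0.3185.

0.3185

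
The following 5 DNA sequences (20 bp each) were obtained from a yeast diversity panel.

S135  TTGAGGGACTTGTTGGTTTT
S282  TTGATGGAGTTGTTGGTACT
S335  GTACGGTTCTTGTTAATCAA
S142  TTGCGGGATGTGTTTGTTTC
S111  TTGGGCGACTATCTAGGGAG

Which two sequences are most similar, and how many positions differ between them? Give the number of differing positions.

4

Pairwise Hamming distances:
  S135 vs S282: 4
  S135 vs S335: 10
  S135 vs S142: 5
  S135 vs S111: 10
  S282 vs S335: 12
  S282 vs S142: 8
  S282 vs S111: 12
  S335 vs S142: 11
  S335 vs S111: 13
  S142 vs S111: 12
The smallest is 4, between S135 and S282.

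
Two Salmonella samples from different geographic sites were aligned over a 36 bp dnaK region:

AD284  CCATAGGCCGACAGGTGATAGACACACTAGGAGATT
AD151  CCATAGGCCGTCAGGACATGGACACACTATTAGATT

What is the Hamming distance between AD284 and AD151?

Mismatches occur at site 11 (A/T), site 16 (T/A), site 17 (G/C), site 20 (A/G), site 30 (G/T), site 31 (G/T).
That gives 6 mismatches out of 36 aligned sites, so the Hamming distance is 6.

6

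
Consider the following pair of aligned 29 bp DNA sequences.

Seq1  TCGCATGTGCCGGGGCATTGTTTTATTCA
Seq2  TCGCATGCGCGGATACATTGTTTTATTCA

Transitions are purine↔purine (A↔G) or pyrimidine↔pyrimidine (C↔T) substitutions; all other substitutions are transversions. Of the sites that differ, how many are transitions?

Mismatches occur at site 8 (T/C, transition), site 11 (C/G, transversion), site 13 (G/A, transition), site 14 (G/T, transversion), site 15 (G/A, transition).
Of the 5 differences, 3 transitions and 2 transversions, so the answer is 3.

3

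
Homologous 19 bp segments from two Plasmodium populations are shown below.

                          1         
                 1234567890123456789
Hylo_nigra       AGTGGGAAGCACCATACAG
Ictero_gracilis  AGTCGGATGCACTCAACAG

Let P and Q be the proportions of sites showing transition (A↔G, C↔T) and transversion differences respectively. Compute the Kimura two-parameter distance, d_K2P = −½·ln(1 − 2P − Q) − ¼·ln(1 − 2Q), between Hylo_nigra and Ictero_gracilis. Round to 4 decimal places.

Mismatches occur at site 4 (G→C, transversion), site 8 (A→T, transversion), site 13 (C→T, transition), site 14 (A→C, transversion), site 15 (T→A, transversion).
Of the 5 differences, 1 transition and 4 transversions over 19 sites: P = 1/19 = 0.052632, Q = 4/19 = 0.210526.
d = −0.5·ln(0.684210) − 0.25·ln(0.578948) = −0.5·(-0.379490) − 0.25·(-0.546543) = 0.3264.

0.3264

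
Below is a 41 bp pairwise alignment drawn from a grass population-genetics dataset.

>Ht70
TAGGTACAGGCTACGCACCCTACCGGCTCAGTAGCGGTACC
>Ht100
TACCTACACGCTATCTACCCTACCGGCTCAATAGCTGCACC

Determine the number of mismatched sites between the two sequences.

Differing sites — 3:G/C; 4:G/C; 9:G/C; 14:C/T; 15:G/C; 16:C/T; 31:G/A; 36:G/T; 38:T/C.
That gives 9 mismatches out of 41 aligned sites, so the Hamming distance is 9.

9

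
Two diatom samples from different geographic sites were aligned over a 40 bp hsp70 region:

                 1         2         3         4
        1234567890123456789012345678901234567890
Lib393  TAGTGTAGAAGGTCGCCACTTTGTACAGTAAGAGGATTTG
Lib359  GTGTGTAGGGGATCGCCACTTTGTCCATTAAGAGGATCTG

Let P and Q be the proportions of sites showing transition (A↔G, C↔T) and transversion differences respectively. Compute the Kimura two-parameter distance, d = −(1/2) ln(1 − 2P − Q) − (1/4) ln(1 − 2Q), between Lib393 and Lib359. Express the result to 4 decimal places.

0.2341

Mismatches occur at site 1 (T→G, transversion), site 2 (A→T, transversion), site 9 (A→G, transition), site 10 (A→G, transition), site 12 (G→A, transition), site 25 (A→C, transversion), site 28 (G→T, transversion), site 38 (T→C, transition).
Of the 8 differences, 4 transitions and 4 transversions over 40 sites: P = 4/40 = 0.100000, Q = 4/40 = 0.100000.
d = −0.5·ln(0.700000) − 0.25·ln(0.800000) = −0.5·(-0.356675) − 0.25·(-0.223144) = 0.2341.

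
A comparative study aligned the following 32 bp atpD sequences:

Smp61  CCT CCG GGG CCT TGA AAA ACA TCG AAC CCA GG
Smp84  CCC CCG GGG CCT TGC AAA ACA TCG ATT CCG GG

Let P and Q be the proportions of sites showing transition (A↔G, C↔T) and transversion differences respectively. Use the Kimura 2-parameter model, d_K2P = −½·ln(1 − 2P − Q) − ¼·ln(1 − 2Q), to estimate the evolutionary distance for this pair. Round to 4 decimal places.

Differing sites — 3:T/C (Ti); 15:A/C (Tv); 26:A/T (Tv); 27:C/T (Ti); 30:A/G (Ti).
Of the 5 differences, 3 transitions and 2 transversions over 32 sites: P = 3/32 = 0.093750, Q = 2/32 = 0.062500.
d = −0.5·ln(0.750000) − 0.25·ln(0.875000) = −0.5·(-0.287682) − 0.25·(-0.133531) = 0.1772.

0.1772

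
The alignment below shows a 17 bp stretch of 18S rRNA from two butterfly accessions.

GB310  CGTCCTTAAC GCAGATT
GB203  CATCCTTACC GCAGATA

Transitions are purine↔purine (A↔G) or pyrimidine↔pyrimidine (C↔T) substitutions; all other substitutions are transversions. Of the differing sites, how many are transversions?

2

The sequences differ at positions 2 (G/A, transition), 9 (A/C, transversion), 17 (T/A, transversion).
Of the 3 differences, 1 transition and 2 transversions, so the answer is 2.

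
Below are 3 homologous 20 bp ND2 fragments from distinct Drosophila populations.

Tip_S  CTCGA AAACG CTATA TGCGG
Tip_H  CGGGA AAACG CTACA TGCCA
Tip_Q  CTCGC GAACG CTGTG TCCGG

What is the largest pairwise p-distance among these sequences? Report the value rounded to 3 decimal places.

Pairwise Hamming distances:
  Tip_S vs Tip_H: 5
  Tip_S vs Tip_Q: 5
  Tip_H vs Tip_Q: 10
The largest is 10 mismatches, between Tip_H and Tip_Q; p = 10/20 = 0.500.

0.500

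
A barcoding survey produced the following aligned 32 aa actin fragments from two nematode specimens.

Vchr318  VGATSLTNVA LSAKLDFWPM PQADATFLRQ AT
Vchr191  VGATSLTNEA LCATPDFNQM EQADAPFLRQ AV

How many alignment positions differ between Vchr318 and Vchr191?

Mismatches occur at site 9 (V→E), site 12 (S→C), site 14 (K→T), site 15 (L→P), site 18 (W→N), site 19 (P→Q), site 21 (P→E), site 26 (T→P), site 32 (T→V).
That gives 9 mismatches out of 32 aligned sites, so the Hamming distance is 9.

9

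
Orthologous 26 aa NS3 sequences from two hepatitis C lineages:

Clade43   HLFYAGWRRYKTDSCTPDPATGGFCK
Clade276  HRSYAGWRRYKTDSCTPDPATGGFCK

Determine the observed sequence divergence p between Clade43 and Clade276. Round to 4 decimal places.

Mismatches occur at site 2 (L→R), site 3 (F→S).
There are 2 differences over 26 sites, so p = 2/26 = 0.0769.

0.0769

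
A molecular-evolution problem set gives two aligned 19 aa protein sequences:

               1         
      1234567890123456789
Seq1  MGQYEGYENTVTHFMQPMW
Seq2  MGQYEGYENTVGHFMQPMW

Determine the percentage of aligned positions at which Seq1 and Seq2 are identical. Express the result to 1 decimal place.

The sequences differ at position 12 (T/G).
18 of the 19 sites match, so the percent identity is 18/19 × 100 = 94.7%.

94.7%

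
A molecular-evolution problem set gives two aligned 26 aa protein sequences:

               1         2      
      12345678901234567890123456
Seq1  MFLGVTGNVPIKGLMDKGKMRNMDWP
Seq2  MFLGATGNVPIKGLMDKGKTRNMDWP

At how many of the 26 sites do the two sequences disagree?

2

The sequences differ at positions 5 (V/A), 20 (M/T).
That gives 2 mismatches out of 26 aligned sites, so the Hamming distance is 2.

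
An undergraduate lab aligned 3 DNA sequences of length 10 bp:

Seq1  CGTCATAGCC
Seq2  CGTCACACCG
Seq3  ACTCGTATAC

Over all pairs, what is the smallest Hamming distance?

Pairwise Hamming distances:
  Seq1 vs Seq2: 3
  Seq1 vs Seq3: 5
  Seq2 vs Seq3: 7
The smallest is 3, between Seq1 and Seq2.

3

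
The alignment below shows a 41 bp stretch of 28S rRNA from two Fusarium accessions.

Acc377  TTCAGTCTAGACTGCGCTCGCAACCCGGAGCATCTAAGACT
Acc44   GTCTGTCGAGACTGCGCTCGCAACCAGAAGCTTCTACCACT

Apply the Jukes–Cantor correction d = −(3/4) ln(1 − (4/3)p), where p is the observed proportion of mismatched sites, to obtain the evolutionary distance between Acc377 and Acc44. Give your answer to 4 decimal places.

0.2260

The sequences differ at positions 1 (T/G), 4 (A/T), 8 (T/G), 26 (C/A), 28 (G/A), 32 (A/T), 37 (A/C), 38 (G/C).
p = 8/41 = 0.195122.
d = −0.75 · ln(1 − (4/3)·0.195122) = −0.75 · ln(0.739837) = −0.75 · (-0.301325) = 0.2260.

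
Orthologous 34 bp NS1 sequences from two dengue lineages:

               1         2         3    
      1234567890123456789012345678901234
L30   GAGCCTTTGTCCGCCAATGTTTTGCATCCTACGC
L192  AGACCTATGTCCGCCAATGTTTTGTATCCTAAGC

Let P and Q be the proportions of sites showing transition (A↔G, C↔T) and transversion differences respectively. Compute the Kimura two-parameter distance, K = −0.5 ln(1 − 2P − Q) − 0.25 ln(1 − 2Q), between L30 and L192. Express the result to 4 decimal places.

0.2054

Mismatches occur at site 1 (G/A, transition), site 2 (A/G, transition), site 3 (G/A, transition), site 7 (T/A, transversion), site 25 (C/T, transition), site 32 (C/A, transversion).
Of the 6 differences, 4 transitions and 2 transversions over 34 sites: P = 4/34 = 0.117647, Q = 2/34 = 0.058824.
d = −0.5·ln(0.705882) − 0.25·ln(0.882352) = −0.5·(-0.348307) − 0.25·(-0.125164) = 0.2054.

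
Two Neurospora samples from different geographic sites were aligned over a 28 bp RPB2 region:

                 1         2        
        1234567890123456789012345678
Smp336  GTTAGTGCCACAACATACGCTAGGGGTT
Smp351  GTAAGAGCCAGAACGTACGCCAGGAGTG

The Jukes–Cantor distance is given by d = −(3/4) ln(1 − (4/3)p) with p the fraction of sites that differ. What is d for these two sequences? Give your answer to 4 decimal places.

0.3041

Differing sites — 3:T/A; 6:T/A; 11:C/G; 15:A/G; 21:T/C; 25:G/A; 28:T/G.
p = 7/28 = 0.250000.
d = −0.75 · ln(1 − (4/3)·0.250000) = −0.75 · ln(0.666667) = −0.75 · (-0.405465) = 0.3041.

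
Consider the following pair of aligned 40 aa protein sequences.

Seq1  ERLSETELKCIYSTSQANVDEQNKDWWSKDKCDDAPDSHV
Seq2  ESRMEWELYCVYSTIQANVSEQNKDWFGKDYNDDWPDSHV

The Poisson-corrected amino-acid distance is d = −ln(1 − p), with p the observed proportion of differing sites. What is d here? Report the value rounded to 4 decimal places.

The sequences differ at positions 2 (R/S), 3 (L/R), 4 (S/M), 6 (T/W), 9 (K/Y), 11 (I/V), 15 (S/I), 20 (D/S), 27 (W/F), 28 (S/G), 31 (K/Y), 32 (C/N), 35 (A/W).
p = 13/40 = 0.325000.
d = −ln(1 − 0.325000) = −ln(0.675000) = 0.3930.

0.3930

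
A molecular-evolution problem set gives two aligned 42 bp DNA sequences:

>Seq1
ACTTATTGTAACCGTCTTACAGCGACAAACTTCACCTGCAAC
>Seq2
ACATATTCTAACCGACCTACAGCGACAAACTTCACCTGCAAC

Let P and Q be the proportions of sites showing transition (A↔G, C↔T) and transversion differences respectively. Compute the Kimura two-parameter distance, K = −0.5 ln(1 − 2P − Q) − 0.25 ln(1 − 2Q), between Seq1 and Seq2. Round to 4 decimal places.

Differing sites — 3:T/A (Tv); 8:G/C (Tv); 15:T/A (Tv); 17:T/C (Ti).
Of the 4 differences, 1 transition and 3 transversions over 42 sites: P = 1/42 = 0.023810, Q = 3/42 = 0.071429.
d = −0.5·ln(0.880951) − 0.25·ln(0.857142) = −0.5·(-0.126753) − 0.25·(-0.154152) = 0.1019.

0.1019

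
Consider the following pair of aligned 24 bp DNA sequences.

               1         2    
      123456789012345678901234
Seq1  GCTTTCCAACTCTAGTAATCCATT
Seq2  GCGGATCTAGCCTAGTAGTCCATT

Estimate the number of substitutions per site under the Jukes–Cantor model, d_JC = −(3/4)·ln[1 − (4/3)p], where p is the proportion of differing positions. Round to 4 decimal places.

Differing sites — 3:T/G; 4:T/G; 5:T/A; 6:C/T; 8:A/T; 10:C/G; 11:T/C; 18:A/G.
p = 8/24 = 0.333333.
d = −0.75 · ln(1 − (4/3)·0.333333) = −0.75 · ln(0.555556) = −0.75 · (-0.587786) = 0.4408.

0.4408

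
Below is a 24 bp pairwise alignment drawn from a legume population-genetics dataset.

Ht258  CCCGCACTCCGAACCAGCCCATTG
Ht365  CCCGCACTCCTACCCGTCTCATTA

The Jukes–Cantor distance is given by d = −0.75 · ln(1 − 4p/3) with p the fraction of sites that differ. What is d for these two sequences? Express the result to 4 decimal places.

0.3041

The sequences differ at positions 11 (G/T), 13 (A/C), 16 (A/G), 17 (G/T), 19 (C/T), 24 (G/A).
p = 6/24 = 0.250000.
d = −0.75 · ln(1 − (4/3)·0.250000) = −0.75 · ln(0.666667) = −0.75 · (-0.405465) = 0.3041.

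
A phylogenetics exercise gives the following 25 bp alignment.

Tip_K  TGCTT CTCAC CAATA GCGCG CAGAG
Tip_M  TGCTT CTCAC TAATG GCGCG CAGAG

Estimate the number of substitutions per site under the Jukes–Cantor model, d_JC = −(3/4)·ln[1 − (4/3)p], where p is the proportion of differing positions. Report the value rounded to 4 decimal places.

Differing sites — 11:C/T; 15:A/G.
p = 2/25 = 0.080000.
d = −0.75 · ln(1 − (4/3)·0.080000) = −0.75 · ln(0.893333) = −0.75 · (-0.112796) = 0.0846.

0.0846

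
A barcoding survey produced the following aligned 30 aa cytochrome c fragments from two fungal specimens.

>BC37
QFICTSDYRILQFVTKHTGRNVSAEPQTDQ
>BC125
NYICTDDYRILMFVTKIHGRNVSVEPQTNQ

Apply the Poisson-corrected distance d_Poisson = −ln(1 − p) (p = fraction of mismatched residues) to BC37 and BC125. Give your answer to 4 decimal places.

Differing sites — 1:Q/N; 2:F/Y; 6:S/D; 12:Q/M; 17:H/I; 18:T/H; 24:A/V; 29:D/N.
p = 8/30 = 0.266667.
d = −ln(1 − 0.266667) = −ln(0.733333) = 0.3102.

0.3102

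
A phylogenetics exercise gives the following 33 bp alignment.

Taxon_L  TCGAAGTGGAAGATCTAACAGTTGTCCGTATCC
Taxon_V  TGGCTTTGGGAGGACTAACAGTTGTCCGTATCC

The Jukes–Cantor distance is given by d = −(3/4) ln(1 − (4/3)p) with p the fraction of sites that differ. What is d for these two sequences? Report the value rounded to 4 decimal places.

0.2493

The sequences differ at positions 2 (C/G), 4 (A/C), 5 (A/T), 6 (G/T), 10 (A/G), 13 (A/G), 14 (T/A).
p = 7/33 = 0.212121.
d = −0.75 · ln(1 − (4/3)·0.212121) = −0.75 · ln(0.717172) = −0.75 · (-0.332440) = 0.2493.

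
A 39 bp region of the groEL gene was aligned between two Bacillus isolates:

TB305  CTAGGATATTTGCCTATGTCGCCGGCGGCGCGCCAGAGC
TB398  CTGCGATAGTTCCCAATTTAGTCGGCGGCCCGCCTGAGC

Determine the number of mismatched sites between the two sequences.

10

The sequences differ at positions 3 (A/G), 4 (G/C), 9 (T/G), 12 (G/C), 15 (T/A), 18 (G/T), 20 (C/A), 22 (C/T), 30 (G/C), 35 (A/T).
That gives 10 mismatches out of 39 aligned sites, so the Hamming distance is 10.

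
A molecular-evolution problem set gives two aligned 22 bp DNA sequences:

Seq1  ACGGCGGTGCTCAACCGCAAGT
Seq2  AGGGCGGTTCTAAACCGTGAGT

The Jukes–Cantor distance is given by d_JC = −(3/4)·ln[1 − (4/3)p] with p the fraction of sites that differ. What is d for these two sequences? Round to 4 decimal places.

Differing sites — 2:C/G; 9:G/T; 12:C/A; 18:C/T; 19:A/G.
p = 5/22 = 0.227273.
d = −0.75 · ln(1 − (4/3)·0.227273) = −0.75 · ln(0.696969) = −0.75 · (-0.361014) = 0.2708.

0.2708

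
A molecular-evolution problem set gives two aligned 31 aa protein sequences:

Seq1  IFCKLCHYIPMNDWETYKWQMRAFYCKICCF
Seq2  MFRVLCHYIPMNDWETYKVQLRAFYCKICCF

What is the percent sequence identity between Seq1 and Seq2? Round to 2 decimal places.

Mismatches occur at site 1 (I↔M), site 3 (C↔R), site 4 (K↔V), site 19 (W↔V), site 21 (M↔L).
26 of the 31 sites match, so the percent identity is 26/31 × 100 = 83.87%.

83.87%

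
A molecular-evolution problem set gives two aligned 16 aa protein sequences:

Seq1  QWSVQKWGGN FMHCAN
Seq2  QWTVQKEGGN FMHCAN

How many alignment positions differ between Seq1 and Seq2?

2

The sequences differ at positions 3 (S/T), 7 (W/E).
That gives 2 mismatches out of 16 aligned sites, so the Hamming distance is 2.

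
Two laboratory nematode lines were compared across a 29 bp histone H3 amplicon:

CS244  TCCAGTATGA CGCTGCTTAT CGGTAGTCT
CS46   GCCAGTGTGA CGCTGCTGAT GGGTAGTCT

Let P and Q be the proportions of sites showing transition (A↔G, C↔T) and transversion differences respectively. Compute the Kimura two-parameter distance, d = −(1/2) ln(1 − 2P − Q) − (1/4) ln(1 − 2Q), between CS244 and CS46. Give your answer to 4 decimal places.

Mismatches occur at site 1 (T→G, transversion), site 7 (A→G, transition), site 18 (T→G, transversion), site 21 (C→G, transversion).
Of the 4 differences, 1 transition and 3 transversions over 29 sites: P = 1/29 = 0.034483, Q = 3/29 = 0.103448.
d = −0.5·ln(0.827586) − 0.25·ln(0.793104) = −0.5·(-0.189242) − 0.25·(-0.231801) = 0.1526.

0.1526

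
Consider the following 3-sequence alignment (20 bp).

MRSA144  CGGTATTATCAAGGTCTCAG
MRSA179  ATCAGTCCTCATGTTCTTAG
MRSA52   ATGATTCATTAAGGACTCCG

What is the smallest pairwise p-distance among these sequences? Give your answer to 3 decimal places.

0.400

Pairwise Hamming distances:
  MRSA144 vs MRSA179: 10
  MRSA144 vs MRSA52: 8
  MRSA179 vs MRSA52: 9
The smallest is 8 mismatches, between MRSA144 and MRSA52; p = 8/20 = 0.400.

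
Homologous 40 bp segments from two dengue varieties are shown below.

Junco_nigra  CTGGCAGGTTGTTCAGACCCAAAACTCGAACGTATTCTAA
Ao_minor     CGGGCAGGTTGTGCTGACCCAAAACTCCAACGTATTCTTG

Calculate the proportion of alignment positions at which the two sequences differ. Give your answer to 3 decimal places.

Mismatches occur at site 2 (T→G), site 13 (T→G), site 15 (A→T), site 28 (G→C), site 39 (A→T), site 40 (A→G).
There are 6 differences over 40 sites, so p = 6/40 = 0.150.

0.150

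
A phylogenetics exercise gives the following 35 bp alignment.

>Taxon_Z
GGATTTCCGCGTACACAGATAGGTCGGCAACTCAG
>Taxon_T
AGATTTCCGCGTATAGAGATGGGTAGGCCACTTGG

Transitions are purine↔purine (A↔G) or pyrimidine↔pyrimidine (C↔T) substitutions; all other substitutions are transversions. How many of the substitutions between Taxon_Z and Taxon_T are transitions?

Differing sites — 1:G/A (Ti); 14:C/T (Ti); 16:C/G (Tv); 21:A/G (Ti); 25:C/A (Tv); 29:A/C (Tv); 33:C/T (Ti); 34:A/G (Ti).
Of the 8 differences, 5 transitions and 3 transversions, so the answer is 5.

5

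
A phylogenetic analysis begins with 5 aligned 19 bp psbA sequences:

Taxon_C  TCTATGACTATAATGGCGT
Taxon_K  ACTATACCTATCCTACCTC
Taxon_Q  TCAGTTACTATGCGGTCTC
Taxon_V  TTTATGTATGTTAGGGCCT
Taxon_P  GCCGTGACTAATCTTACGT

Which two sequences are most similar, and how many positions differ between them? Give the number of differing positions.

7

Pairwise Hamming distances:
  Taxon_C vs Taxon_K: 9
  Taxon_C vs Taxon_Q: 9
  Taxon_C vs Taxon_V: 7
  Taxon_C vs Taxon_P: 8
  Taxon_K vs Taxon_Q: 9
  Taxon_K vs Taxon_V: 13
  Taxon_K vs Taxon_P: 11
  Taxon_Q vs Taxon_V: 12
  Taxon_Q vs Taxon_P: 10
  Taxon_V vs Taxon_P: 13
The smallest is 7, between Taxon_C and Taxon_V.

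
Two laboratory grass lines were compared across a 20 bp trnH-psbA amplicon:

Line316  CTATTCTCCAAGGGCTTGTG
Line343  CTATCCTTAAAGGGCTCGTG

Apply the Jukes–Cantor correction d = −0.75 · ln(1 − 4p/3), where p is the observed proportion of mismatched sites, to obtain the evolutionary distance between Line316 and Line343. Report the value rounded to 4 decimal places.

0.2326

The sequences differ at positions 5 (T/C), 8 (C/T), 9 (C/A), 17 (T/C).
p = 4/20 = 0.200000.
d = −0.75 · ln(1 − (4/3)·0.200000) = −0.75 · ln(0.733333) = −0.75 · (-0.310155) = 0.2326.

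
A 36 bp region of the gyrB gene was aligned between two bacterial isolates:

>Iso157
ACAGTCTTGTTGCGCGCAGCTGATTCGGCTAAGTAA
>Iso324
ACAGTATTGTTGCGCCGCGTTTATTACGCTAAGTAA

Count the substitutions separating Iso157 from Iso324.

8

Differing sites — 6:C/A; 16:G/C; 17:C/G; 18:A/C; 20:C/T; 22:G/T; 26:C/A; 27:G/C.
That gives 8 mismatches out of 36 aligned sites, so the Hamming distance is 8.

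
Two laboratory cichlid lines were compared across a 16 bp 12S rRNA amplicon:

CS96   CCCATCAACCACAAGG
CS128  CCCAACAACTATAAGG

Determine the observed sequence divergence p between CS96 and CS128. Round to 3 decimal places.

0.188

Differing sites — 5:T/A; 10:C/T; 12:C/T.
There are 3 differences over 16 sites, so p = 3/16 = 0.188.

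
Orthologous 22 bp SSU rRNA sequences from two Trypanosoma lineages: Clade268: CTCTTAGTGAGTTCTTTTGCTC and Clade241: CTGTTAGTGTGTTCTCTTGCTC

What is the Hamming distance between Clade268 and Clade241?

3

Differing sites — 3:C/G; 10:A/T; 16:T/C.
That gives 3 mismatches out of 22 aligned sites, so the Hamming distance is 3.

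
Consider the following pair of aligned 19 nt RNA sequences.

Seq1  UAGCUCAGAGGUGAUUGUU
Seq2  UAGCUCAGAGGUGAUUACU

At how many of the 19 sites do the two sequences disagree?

Mismatches occur at site 17 (G↔A), site 18 (U↔C).
That gives 2 mismatches out of 19 aligned sites, so the Hamming distance is 2.

2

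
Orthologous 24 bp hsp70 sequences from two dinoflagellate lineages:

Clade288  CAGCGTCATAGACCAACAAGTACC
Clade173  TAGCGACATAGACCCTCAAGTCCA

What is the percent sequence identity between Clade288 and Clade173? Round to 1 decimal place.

75.0%

Mismatches occur at site 1 (C↔T), site 6 (T↔A), site 15 (A↔C), site 16 (A↔T), site 22 (A↔C), site 24 (C↔A).
18 of the 24 sites match, so the percent identity is 18/24 × 100 = 75.0%.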